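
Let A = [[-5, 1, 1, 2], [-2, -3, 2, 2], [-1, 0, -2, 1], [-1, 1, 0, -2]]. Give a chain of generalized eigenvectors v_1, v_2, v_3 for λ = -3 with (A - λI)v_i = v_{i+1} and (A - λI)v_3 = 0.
v_1 = [[0, 1, 1, 0]]^T, v_2 = [[2, 2, 1, 1]]^T, v_3 = [[1, 0, 0, 1]]^T

We seek v_1 ∈ ker((A + 3I)^3) \ ker((A + 3I)^2), then set v_{i+1} = (A + 3I) v_i.

One such chain is v_1 = [[0, 1, 1, 0]]^T, v_2 = [[2, 2, 1, 1]]^T, v_3 = [[1, 0, 0, 1]]^T. Check: (A + 3I) v_3 = [[0, 0, 0, 0]]^T = 0.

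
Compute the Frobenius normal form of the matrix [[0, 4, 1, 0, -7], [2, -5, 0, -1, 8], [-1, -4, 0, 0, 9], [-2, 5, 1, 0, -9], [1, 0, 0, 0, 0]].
The invariant factors of A (the non-unit diagonal entries of the Smith normal form of xI - A over ℚ[x]) are (x - 1)(x^2 + 3x + 1)^2, each dividing the next. The characteristic polynomial is their product, (x - 1)(x^2 + 3x + 1)^2.

The rational canonical form is the block-diagonal matrix of companion matrices C(f_i):
R = [[0, 0, 0, 0, 1], [1, 0, 0, 0, 5], [0, 1, 0, 0, 5], [0, 0, 1, 0, -5], [0, 0, 0, 1, -5]].

Note the characteristic polynomial does not split into linear factors over ℚ, so A has no Jordan form over ℚ; the rational canonical form exists over any field.

R = [[0, 0, 0, 0, 1], [1, 0, 0, 0, 5], [0, 1, 0, 0, 5], [0, 0, 1, 0, -5], [0, 0, 0, 1, -5]]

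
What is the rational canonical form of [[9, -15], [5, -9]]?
R = [[0, 6], [1, 0]]

The invariant factors of A (the non-unit diagonal entries of the Smith normal form of xI - A over ℚ[x]) are x^2 - 6, each dividing the next. The characteristic polynomial is their product, x^2 - 6.

The rational canonical form is the block-diagonal matrix of companion matrices C(f_i):
R = [[0, 6], [1, 0]].

Note the characteristic polynomial does not split into linear factors over ℚ, so A has no Jordan form over ℚ; the rational canonical form exists over any field.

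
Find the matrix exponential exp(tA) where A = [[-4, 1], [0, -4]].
e^{tA} = [[e^{-4*t}, t*e^{-4*t}], [0, e^{-4*t}]]

A has Jordan form J = [[-4, 1], [0, -4]] with A = PJP^{-1}, so e^{tA} = P e^{tJ} P^{-1}.

For a Jordan block J_k(λ), e^{tJ_k(λ)} = e^{λt} · (I + tN + t^2 N^2/2! + ... + t^{k-1} N^{k-1}/(k-1)!) where N is the nilpotent superdiagonal part.

Assembling the blocks and conjugating back gives the entries of e^{tA} as shown above.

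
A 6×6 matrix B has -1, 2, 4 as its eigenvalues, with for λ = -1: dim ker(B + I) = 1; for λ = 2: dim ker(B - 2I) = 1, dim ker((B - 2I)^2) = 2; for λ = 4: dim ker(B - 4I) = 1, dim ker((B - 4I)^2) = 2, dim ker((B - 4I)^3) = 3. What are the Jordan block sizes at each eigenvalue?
Jordan blocks: (-1, 1), (2, 2), (4, 3)

λ = -1: successive nullity increments [1] count blocks of size ≥ k; block sizes are [1].
λ = 2: successive nullity increments [1, 1] count blocks of size ≥ k; block sizes are [2].
λ = 4: successive nullity increments [1, 1, 1] count blocks of size ≥ k; block sizes are [3].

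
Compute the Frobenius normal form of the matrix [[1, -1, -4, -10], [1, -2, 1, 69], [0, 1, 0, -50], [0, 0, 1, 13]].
R = [[0, 0, 0, 36], [1, 0, 0, -12], [0, 1, 0, -35], [0, 0, 1, 12]]

The invariant factors of A (the non-unit diagonal entries of the Smith normal form of xI - A over ℚ[x]) are (x - 6)^2(x - 1)(x + 1), each dividing the next. The characteristic polynomial is their product, (x - 6)^2(x - 1)(x + 1).

The rational canonical form is the block-diagonal matrix of companion matrices C(f_i):
R = [[0, 0, 0, 36], [1, 0, 0, -12], [0, 1, 0, -35], [0, 0, 1, 12]].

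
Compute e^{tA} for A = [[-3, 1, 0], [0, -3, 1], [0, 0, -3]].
A has Jordan form J = [[-3, 1, 0], [0, -3, 1], [0, 0, -3]] with A = PJP^{-1}, so e^{tA} = P e^{tJ} P^{-1}.

For a Jordan block J_k(λ), e^{tJ_k(λ)} = e^{λt} · (I + tN + t^2 N^2/2! + ... + t^{k-1} N^{k-1}/(k-1)!) where N is the nilpotent superdiagonal part.

Assembling the blocks and conjugating back gives the entries of e^{tA} as shown above.

e^{tA} = [[e^{-3*t}, t*e^{-3*t}, t^2*e^{-3*t}/2], [0, e^{-3*t}, t*e^{-3*t}], [0, 0, e^{-3*t}]]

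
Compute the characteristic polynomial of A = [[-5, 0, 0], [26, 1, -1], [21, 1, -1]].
xI - A = [[x + 5, 0, 0], [-26, x - 1, 1], [-21, -1, x + 1]].

Expanding det(xI - A) along the first row:
det(xI - A) = + (x + 5)·det([[x - 1, 1], [-1, x + 1]]) - (0)·det([[-26, 1], [-21, x + 1]]) + (0)·det([[-26, x - 1], [-21, -1]]).

Evaluating gives χ_A(x) = x^3 + 5x^2 = x^2(x + 5).

χ_A(x) = x^2(x + 5)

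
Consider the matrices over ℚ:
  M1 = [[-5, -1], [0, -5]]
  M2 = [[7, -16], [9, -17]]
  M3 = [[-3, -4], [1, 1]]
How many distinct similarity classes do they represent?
Characteristic polynomials: χ_{M1} = (x + 5)^2, χ_{M2} = (x + 5)^2, χ_{M3} = (x + 1)^2.

{M1, M2}: invariant factors (x + 5)^2.

{M3}: invariant factors (x + 1)^2.

Matrices are similar if and only if their invariant-factor lists agree; the partition into similarity classes is {M1, M2}, {M3}.

2 classes: {M1, M2}, {M3}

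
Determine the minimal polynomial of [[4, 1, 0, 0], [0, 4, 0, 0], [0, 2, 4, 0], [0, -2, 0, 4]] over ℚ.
The characteristic polynomial factors as (x - 4)^4. The minimal polynomial is ∏(x - λ)^{k_λ} where k_λ is the size of the largest Jordan block at λ.

For λ = 4: rank(A - 4I) = 1, and the largest Jordan block has size 2 (the smallest k with rank((A - 4I)^k) = rank((A - 4I)^(k+1))).

So m_A(x) = (x - 4)^2.

m_A(x) = (x - 4)^2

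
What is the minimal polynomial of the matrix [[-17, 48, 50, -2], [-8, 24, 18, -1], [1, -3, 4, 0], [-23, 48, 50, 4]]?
The characteristic polynomial factors as (x - 6)^3(x + 3). The minimal polynomial is ∏(x - λ)^{k_λ} where k_λ is the size of the largest Jordan block at λ.

For λ = -3: rank(A + 3I) = 3, and the largest Jordan block has size 1 (the smallest k with rank((A + 3I)^k) = rank((A + 3I)^(k+1))).
For λ = 6: rank(A - 6I) = 3, and the largest Jordan block has size 3 (the smallest k with rank((A - 6I)^k) = rank((A - 6I)^(k+1))).

So m_A(x) = (x - 6)^3(x + 3).

m_A(x) = (x - 6)^3(x + 3)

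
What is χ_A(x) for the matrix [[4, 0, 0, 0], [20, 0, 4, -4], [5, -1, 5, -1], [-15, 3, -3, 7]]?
xI - A = [[x - 4, 0, 0, 0], [-20, x, -4, 4], [-5, 1, x - 5, 1], [15, -3, 3, x - 7]].

Expanding det(xI - A) along the first row:
det(xI - A) = + (x - 4)·det([[x, -4, 4], [1, x - 5, 1], [-3, 3, x - 7]]) - (0)·det([[-20, -4, 4], [-5, x - 5, 1], [15, 3, x - 7]]) + (0)·det([[-20, x, 4], [-5, 1, 1], [15, -3, x - 7]]) - (0)·det([[-20, x, -4], [-5, 1, x - 5], [15, -3, 3]]).

Evaluating gives χ_A(x) = x^4 - 16x^3 + 96x^2 - 256x + 256 = (x - 4)^4.

χ_A(x) = (x - 4)^4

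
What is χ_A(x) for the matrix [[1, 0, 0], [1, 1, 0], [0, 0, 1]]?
xI - A = [[x - 1, 0, 0], [-1, x - 1, 0], [0, 0, x - 1]].

Expanding det(xI - A) along the first row:
det(xI - A) = + (x - 1)·det([[x - 1, 0], [0, x - 1]]) - (0)·det([[-1, 0], [0, x - 1]]) + (0)·det([[-1, x - 1], [0, 0]]).

Evaluating gives χ_A(x) = x^3 - 3x^2 + 3x - 1 = (x - 1)^3.

χ_A(x) = (x - 1)^3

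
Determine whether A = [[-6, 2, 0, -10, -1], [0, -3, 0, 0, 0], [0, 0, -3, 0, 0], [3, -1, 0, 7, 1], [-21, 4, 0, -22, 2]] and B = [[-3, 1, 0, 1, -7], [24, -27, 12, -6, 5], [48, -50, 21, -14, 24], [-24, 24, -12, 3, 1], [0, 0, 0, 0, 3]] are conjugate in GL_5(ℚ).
Yes.

Two matrices over a field are similar if and only if they have the same invariant factors.

Both A and B have characteristic polynomial (x - 3)^2(x + 3)^3 and minimal polynomial (x - 3)^2(x + 3)^2. Computing further, both have invariant factors x + 3, (x - 3)^2(x + 3)^2. Hence A and B are similar.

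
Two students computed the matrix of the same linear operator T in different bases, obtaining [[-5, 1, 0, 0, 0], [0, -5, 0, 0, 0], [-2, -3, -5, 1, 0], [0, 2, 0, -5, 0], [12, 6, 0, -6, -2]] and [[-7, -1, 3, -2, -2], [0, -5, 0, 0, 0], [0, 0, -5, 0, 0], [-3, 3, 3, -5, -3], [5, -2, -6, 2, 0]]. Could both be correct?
Both have characteristic polynomial (x + 2)(x + 5)^4 and minimal polynomial (x + 2)(x + 5)^2. But rank(A + 5I) = 3 for A while rank(B + 5I) = 2 for B, so the number of Jordan blocks at λ = -5 differs. A and B are not similar.

No.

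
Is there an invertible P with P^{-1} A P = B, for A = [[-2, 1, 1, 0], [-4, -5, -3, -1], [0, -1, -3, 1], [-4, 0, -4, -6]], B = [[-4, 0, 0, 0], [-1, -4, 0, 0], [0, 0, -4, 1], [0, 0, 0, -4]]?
Yes.

Two matrices over a field are similar if and only if they have the same invariant factors.

Both A and B have characteristic polynomial (x + 4)^4 and minimal polynomial (x + 4)^2. Computing further, both have invariant factors (x + 4)^2, (x + 4)^2. Hence A and B are similar.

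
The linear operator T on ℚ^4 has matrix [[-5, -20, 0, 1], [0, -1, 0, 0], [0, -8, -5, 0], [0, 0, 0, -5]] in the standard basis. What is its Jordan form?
The characteristic polynomial is det(xI - A) = (x + 1)(x + 5)^3, so the eigenvalues are -5 (algebraic multiplicity 3), -1 (algebraic multiplicity 1).

For λ = -5: rank(A + 5I) = 2, rank((A + 5I)^2) = 1. The eigenspace has dimension 4 - 2 = 2, so there are 2 Jordan blocks; the rank sequence gives block sizes [2, 1].

For λ = -1: algebraic multiplicity 1 gives one 1×1 block.

Assembling the blocks gives the Jordan form J above.

J = [[-5, 1, 0, 0], [0, -5, 0, 0], [0, 0, -5, 0], [0, 0, 0, -1]]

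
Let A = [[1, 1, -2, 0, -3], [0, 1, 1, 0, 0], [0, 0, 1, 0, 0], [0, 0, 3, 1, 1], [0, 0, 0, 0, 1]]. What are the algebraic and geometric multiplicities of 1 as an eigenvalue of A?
The characteristic polynomial is (x - 1)^5, so the factor x - 1 appears with exponent 5: the algebraic multiplicity is 5.

rank(A - I) = 3, so the eigenspace has dimension 5 - 3 = 2: the geometric multiplicity is 2.

Since 2 < 5, A is not diagonalizable.

algebraic multiplicity 5, geometric multiplicity 2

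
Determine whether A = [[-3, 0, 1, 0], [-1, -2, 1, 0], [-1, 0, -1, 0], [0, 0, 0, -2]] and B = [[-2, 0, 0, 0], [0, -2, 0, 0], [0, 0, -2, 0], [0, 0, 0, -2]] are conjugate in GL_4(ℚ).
No.

Both have characteristic polynomial (x + 2)^4, but the minimal polynomial of A is (x + 2)^2 while the minimal polynomial of B is x + 2. The minimal polynomial is a similarity invariant, so A and B are not similar.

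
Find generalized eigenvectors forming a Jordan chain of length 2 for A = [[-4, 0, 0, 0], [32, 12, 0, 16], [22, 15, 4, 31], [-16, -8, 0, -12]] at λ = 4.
v_1 = [[0, -2, -3, 1]]^T, v_2 = [[0, 0, 1, 0]]^T

We seek v_1 ∈ ker((A - 4I)^2) \ ker(A - 4I), then set v_{i+1} = (A - 4I) v_i.

One such chain is v_1 = [[0, -2, -3, 1]]^T, v_2 = [[0, 0, 1, 0]]^T. Check: (A - 4I) v_2 = [[0, 0, 0, 0]]^T = 0.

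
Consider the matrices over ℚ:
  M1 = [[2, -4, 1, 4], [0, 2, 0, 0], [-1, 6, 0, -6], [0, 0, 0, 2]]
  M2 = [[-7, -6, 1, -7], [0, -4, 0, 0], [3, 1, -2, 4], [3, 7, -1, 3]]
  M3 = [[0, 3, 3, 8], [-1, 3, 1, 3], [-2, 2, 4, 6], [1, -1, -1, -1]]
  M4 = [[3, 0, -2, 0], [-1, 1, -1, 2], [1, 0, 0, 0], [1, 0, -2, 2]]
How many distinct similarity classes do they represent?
Characteristic polynomials: χ_{M1} = (x - 2)^2(x - 1)^2, χ_{M2} = (x + 1)^2(x + 4)^2, χ_{M3} = (x - 2)^2(x - 1)^2, χ_{M4} = (x - 2)^2(x - 1)^2.

{M1, M3}: invariant factors x - 2, (x - 2)(x - 1)^2.

{M2}: invariant factors (x + 1)^2(x + 4)^2.

{M4}: invariant factors (x - 2)(x - 1), (x - 2)(x - 1).

Matrices are similar if and only if their invariant-factor lists agree; the partition into similarity classes is {M1, M3}, {M2}, {M4}.

3 classes: {M1, M3}, {M2}, {M4}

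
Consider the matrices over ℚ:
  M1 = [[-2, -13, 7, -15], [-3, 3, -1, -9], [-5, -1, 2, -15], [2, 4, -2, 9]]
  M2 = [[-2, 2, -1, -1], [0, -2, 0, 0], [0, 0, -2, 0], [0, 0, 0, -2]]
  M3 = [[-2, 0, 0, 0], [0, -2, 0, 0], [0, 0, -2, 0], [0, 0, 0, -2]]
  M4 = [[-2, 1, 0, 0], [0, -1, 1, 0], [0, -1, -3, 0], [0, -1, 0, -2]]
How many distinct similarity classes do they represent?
4 classes: {M1}, {M2}, {M3}, {M4}

Characteristic polynomials: χ_{M1} = (x - 3)^4, χ_{M2} = (x + 2)^4, χ_{M3} = (x + 2)^4, χ_{M4} = (x + 2)^4.

{M1}: invariant factors x - 3, (x - 3)^3.

{M2}: invariant factors x + 2, x + 2, (x + 2)^2.

{M3}: invariant factors x + 2, x + 2, x + 2, x + 2.

{M4}: invariant factors x + 2, (x + 2)^3.

Matrices are similar if and only if their invariant-factor lists agree; the partition into similarity classes is {M1}, {M2}, {M3}, {M4}.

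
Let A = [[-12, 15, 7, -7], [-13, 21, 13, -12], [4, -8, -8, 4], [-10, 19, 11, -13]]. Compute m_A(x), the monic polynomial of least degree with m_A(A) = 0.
The characteristic polynomial factors as x(x + 4)^3. The minimal polynomial is ∏(x - λ)^{k_λ} where k_λ is the size of the largest Jordan block at λ.

For λ = -4: rank(A + 4I) = 3, and the largest Jordan block has size 3 (the smallest k with rank((A + 4I)^k) = rank((A + 4I)^(k+1))).
For λ = 0: rank(A) = 3, and the largest Jordan block has size 1 (the smallest k with rank(A^k) = rank(A^(k+1))).

So m_A(x) = x(x + 4)^3.

m_A(x) = x(x + 4)^3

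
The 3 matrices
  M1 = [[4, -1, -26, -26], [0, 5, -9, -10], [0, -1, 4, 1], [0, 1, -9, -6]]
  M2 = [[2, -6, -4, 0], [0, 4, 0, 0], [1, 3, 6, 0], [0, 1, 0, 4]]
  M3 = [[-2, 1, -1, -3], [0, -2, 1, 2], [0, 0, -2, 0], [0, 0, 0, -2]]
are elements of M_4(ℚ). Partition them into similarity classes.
3 classes: {M1}, {M2}, {M3}

Characteristic polynomials: χ_{M1} = (x - 4)^3(x + 5), χ_{M2} = (x - 4)^4, χ_{M3} = (x + 2)^4.

{M1}: invariant factors (x - 4)^3(x + 5).

{M2}: invariant factors (x - 4)^2, (x - 4)^2.

{M3}: invariant factors x + 2, (x + 2)^3.

Matrices are similar if and only if their invariant-factor lists agree; the partition into similarity classes is {M1}, {M2}, {M3}.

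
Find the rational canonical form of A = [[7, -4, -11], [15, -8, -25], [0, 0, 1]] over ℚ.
The invariant factors of A (the non-unit diagonal entries of the Smith normal form of xI - A over ℚ[x]) are (x - 1)(x^2 + x + 4), each dividing the next. The characteristic polynomial is their product, (x - 1)(x^2 + x + 4).

The rational canonical form is the block-diagonal matrix of companion matrices C(f_i):
R = [[0, 0, 4], [1, 0, -3], [0, 1, 0]].

Note the characteristic polynomial does not split into linear factors over ℚ, so A has no Jordan form over ℚ; the rational canonical form exists over any field.

R = [[0, 0, 4], [1, 0, -3], [0, 1, 0]]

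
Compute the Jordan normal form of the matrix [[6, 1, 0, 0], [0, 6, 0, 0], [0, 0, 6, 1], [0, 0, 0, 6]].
The characteristic polynomial is det(xI - A) = (x - 6)^4, so the eigenvalues are 6 (algebraic multiplicity 4).

For λ = 6: rank(A - 6I) = 2, rank((A - 6I)^2) = 0. The eigenspace has dimension 4 - 2 = 2, so there are 2 Jordan blocks; the rank sequence gives block sizes [2, 2].

Assembling the blocks gives the Jordan form J above.

J = [[6, 1, 0, 0], [0, 6, 0, 0], [0, 0, 6, 1], [0, 0, 0, 6]]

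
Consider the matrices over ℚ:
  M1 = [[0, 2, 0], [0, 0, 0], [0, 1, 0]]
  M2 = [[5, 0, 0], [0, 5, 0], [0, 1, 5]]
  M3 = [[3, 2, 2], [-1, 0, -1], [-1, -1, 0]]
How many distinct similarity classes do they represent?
Characteristic polynomials: χ_{M1} = x^3, χ_{M2} = (x - 5)^3, χ_{M3} = (x - 1)^3.

{M1}: invariant factors x, x^2.

{M2}: invariant factors x - 5, (x - 5)^2.

{M3}: invariant factors x - 1, (x - 1)^2.

Matrices are similar if and only if their invariant-factor lists agree; the partition into similarity classes is {M1}, {M2}, {M3}.

3 classes: {M1}, {M2}, {M3}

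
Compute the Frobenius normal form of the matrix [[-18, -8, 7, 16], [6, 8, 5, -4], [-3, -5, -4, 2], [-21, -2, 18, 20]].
The invariant factors of A (the non-unit diagonal entries of the Smith normal form of xI - A over ℚ[x]) are (x - 6)(x^3 + 2x + 2), each dividing the next. The characteristic polynomial is their product, (x - 6)(x^3 + 2x + 2).

The rational canonical form is the block-diagonal matrix of companion matrices C(f_i):
R = [[0, 0, 0, 12], [1, 0, 0, 10], [0, 1, 0, -2], [0, 0, 1, 6]].

Note the characteristic polynomial does not split into linear factors over ℚ, so A has no Jordan form over ℚ; the rational canonical form exists over any field.

R = [[0, 0, 0, 12], [1, 0, 0, 10], [0, 1, 0, -2], [0, 0, 1, 6]]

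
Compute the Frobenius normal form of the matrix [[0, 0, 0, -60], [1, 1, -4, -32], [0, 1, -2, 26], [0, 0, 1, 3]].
The invariant factors of A (the non-unit diagonal entries of the Smith normal form of xI - A over ℚ[x]) are (x - 3)(x + 5)(x^2 - 4x - 4), each dividing the next. The characteristic polynomial is their product, (x - 3)(x + 5)(x^2 - 4x - 4).

The rational canonical form is the block-diagonal matrix of companion matrices C(f_i):
R = [[0, 0, 0, -60], [1, 0, 0, -52], [0, 1, 0, 27], [0, 0, 1, 2]].

Note the characteristic polynomial does not split into linear factors over ℚ, so A has no Jordan form over ℚ; the rational canonical form exists over any field.

R = [[0, 0, 0, -60], [1, 0, 0, -52], [0, 1, 0, 27], [0, 0, 1, 2]]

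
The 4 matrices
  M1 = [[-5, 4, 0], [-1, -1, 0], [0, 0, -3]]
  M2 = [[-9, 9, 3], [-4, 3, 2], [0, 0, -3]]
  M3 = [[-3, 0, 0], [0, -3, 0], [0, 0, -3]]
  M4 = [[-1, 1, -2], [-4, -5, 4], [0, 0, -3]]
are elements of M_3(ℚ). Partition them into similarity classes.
Characteristic polynomials: χ_{M1} = (x + 3)^3, χ_{M2} = (x + 3)^3, χ_{M3} = (x + 3)^3, χ_{M4} = (x + 3)^3.

{M1, M2, M4}: invariant factors x + 3, (x + 3)^2.

{M3}: invariant factors x + 3, x + 3, x + 3.

Matrices are similar if and only if their invariant-factor lists agree; the partition into similarity classes is {M1, M2, M4}, {M3}.

2 classes: {M1, M2, M4}, {M3}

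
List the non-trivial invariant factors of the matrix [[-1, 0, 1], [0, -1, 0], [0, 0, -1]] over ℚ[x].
The Jordan structure of A has elementary divisors (x + 1)^2, (x + 1). Arranging the block sizes at each eigenvalue in decreasing order and taking row products gives the invariant factors.

Invariant factors (smallest first, each dividing the next): x + 1, (x + 1)^2.

Check: the last factor (x + 1)^2 is the minimal polynomial, and the product (x + 1)^3 is the characteristic polynomial.

x + 1, (x + 1)^2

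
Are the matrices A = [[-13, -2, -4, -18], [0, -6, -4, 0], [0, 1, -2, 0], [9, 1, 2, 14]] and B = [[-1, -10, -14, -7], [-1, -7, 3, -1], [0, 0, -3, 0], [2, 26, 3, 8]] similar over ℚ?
No.

trace(A) = -7 but trace(B) = -3. The trace is a similarity invariant, so A and B are not similar.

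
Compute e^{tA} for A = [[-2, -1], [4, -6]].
e^{tA} = [[(2*t + 1)*e^{-4*t}, -t*e^{-4*t}], [4*t*e^{-4*t}, (1 - 2*t)*e^{-4*t}]]

A has Jordan form J = [[-4, 1], [0, -4]] with A = PJP^{-1}, so e^{tA} = P e^{tJ} P^{-1}.

For a Jordan block J_k(λ), e^{tJ_k(λ)} = e^{λt} · (I + tN + t^2 N^2/2! + ... + t^{k-1} N^{k-1}/(k-1)!) where N is the nilpotent superdiagonal part.

Assembling the blocks and conjugating back gives the entries of e^{tA} as shown above.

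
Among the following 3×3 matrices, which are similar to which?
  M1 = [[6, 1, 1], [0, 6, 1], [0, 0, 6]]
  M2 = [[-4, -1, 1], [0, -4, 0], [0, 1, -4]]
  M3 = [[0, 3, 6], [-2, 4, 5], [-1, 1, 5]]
3 classes: {M1}, {M2}, {M3}

Characteristic polynomials: χ_{M1} = (x - 6)^3, χ_{M2} = (x + 4)^3, χ_{M3} = (x - 3)^3.

{M1}: invariant factors (x - 6)^3.

{M2}: invariant factors (x + 4)^3.

{M3}: invariant factors (x - 3)^3.

Matrices are similar if and only if their invariant-factor lists agree; the partition into similarity classes is {M1}, {M2}, {M3}.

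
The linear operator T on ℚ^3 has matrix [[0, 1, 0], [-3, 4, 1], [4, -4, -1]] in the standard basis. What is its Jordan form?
J = [[1, 1, 0], [0, 1, 1], [0, 0, 1]]

The characteristic polynomial is det(xI - A) = (x - 1)^3, so the eigenvalues are 1 (algebraic multiplicity 3).

For λ = 1: rank(A - I) = 2, rank((A - I)^2) = 1, rank((A - I)^3) = 0. The eigenspace has dimension 3 - 2 = 1, so there is 1 Jordan block; the rank sequence gives block sizes [3].

Assembling the blocks gives the Jordan form J above.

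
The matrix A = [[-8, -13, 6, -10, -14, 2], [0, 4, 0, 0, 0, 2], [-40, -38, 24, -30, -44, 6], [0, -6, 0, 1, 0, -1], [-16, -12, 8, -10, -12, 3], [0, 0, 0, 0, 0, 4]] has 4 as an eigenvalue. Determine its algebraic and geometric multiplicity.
algebraic multiplicity 4, geometric multiplicity 2

The characteristic polynomial is (x - 4)^4(x - 1)(x + 4), so the factor x - 4 appears with exponent 4: the algebraic multiplicity is 4.

rank(A - 4I) = 4, so the eigenspace has dimension 6 - 4 = 2: the geometric multiplicity is 2.

Since 2 < 4, A is not diagonalizable.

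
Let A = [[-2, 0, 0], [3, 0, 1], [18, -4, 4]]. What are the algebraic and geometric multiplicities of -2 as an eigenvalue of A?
algebraic multiplicity 1, geometric multiplicity 1

The characteristic polynomial is (x - 2)^2(x + 2), so the factor x + 2 appears with exponent 1: the algebraic multiplicity is 1.

rank(A + 2I) = 2, so the eigenspace has dimension 3 - 2 = 1: the geometric multiplicity is 1.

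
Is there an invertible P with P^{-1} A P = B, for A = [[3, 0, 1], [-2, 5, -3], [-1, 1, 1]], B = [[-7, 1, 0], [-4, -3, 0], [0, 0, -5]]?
trace(A) = 9 but trace(B) = -15. The trace is a similarity invariant, so A and B are not similar.

No.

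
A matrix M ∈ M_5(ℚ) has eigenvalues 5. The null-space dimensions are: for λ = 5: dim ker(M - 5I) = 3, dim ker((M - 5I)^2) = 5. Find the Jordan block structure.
Jordan blocks: (5, 2), (5, 2), (5, 1)

λ = 5: successive nullity increments [3, 2] count blocks of size ≥ k; block sizes are [2, 2, 1].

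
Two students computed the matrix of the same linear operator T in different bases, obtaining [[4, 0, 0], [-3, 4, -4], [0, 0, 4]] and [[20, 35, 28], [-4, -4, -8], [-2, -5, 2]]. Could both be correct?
No.

trace(A) = 12 but trace(B) = 18. The trace is a similarity invariant, so A and B are not similar.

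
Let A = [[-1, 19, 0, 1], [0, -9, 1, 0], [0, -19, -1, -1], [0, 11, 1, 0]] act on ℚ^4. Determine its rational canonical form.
The invariant factors of A (the non-unit diagonal entries of the Smith normal form of xI - A over ℚ[x]) are x + 1, (x + 1)(x + 4)(x + 5), each dividing the next. The characteristic polynomial is their product, (x + 1)^2(x + 4)(x + 5).

The rational canonical form is the block-diagonal matrix of companion matrices C(f_i):
R = [[-1, 0, 0, 0], [0, 0, 0, -20], [0, 1, 0, -29], [0, 0, 1, -10]].

R = [[-1, 0, 0, 0], [0, 0, 0, -20], [0, 1, 0, -29], [0, 0, 1, -10]]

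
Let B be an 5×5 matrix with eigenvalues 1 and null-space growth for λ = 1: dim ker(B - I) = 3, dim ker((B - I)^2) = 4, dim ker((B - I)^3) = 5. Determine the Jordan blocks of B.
λ = 1: successive nullity increments [3, 1, 1] count blocks of size ≥ k; block sizes are [3, 1, 1].

Jordan blocks: (1, 3), (1, 1), (1, 1)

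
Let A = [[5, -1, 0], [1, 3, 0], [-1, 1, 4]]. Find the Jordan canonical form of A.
The characteristic polynomial is det(xI - A) = (x - 4)^3, so the eigenvalues are 4 (algebraic multiplicity 3).

For λ = 4: rank(A - 4I) = 1, rank((A - 4I)^2) = 0. The eigenspace has dimension 3 - 1 = 2, so there are 2 Jordan blocks; the rank sequence gives block sizes [2, 1].

Assembling the blocks gives the Jordan form J above.

J = [[4, 1, 0], [0, 4, 0], [0, 0, 4]]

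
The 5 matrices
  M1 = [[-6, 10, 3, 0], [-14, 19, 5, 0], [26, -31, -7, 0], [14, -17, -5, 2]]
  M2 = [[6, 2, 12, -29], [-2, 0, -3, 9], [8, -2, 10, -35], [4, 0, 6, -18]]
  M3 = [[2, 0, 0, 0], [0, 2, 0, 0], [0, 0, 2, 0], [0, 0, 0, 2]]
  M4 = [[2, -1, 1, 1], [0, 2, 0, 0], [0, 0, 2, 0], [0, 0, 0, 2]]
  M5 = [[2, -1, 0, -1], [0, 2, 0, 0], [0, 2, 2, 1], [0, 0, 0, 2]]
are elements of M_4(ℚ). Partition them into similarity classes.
5 classes: {M1}, {M2}, {M3}, {M4}, {M5}

Characteristic polynomials: χ_{M1} = (x - 2)^4, χ_{M2} = x^3(x + 2), χ_{M3} = (x - 2)^4, χ_{M4} = (x - 2)^4, χ_{M5} = (x - 2)^4.

{M1}: invariant factors x - 2, (x - 2)^3.

{M2}: invariant factors x^3(x + 2).

{M3}: invariant factors x - 2, x - 2, x - 2, x - 2.

{M4}: invariant factors x - 2, x - 2, (x - 2)^2.

{M5}: invariant factors (x - 2)^2, (x - 2)^2.

Matrices are similar if and only if their invariant-factor lists agree; the partition into similarity classes is {M1}, {M2}, {M3}, {M4}, {M5}.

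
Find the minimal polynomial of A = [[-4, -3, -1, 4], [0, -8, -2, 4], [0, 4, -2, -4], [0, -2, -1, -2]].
m_A(x) = (x + 4)^2

The characteristic polynomial factors as (x + 4)^4. The minimal polynomial is ∏(x - λ)^{k_λ} where k_λ is the size of the largest Jordan block at λ.

For λ = -4: rank(A + 4I) = 2, and the largest Jordan block has size 2 (the smallest k with rank((A + 4I)^k) = rank((A + 4I)^(k+1))).

So m_A(x) = (x + 4)^2.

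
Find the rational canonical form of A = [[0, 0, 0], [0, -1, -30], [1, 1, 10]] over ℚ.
R = [[0, 0, 0], [1, 0, -20], [0, 1, 9]]

The invariant factors of A (the non-unit diagonal entries of the Smith normal form of xI - A over ℚ[x]) are x(x - 5)(x - 4), each dividing the next. The characteristic polynomial is their product, x(x - 5)(x - 4).

The rational canonical form is the block-diagonal matrix of companion matrices C(f_i):
R = [[0, 0, 0], [1, 0, -20], [0, 1, 9]].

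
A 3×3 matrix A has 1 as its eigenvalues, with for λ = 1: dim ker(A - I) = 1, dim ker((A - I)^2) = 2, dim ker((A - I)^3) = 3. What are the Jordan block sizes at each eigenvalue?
Jordan blocks: (1, 3)

λ = 1: successive nullity increments [1, 1, 1] count blocks of size ≥ k; block sizes are [3].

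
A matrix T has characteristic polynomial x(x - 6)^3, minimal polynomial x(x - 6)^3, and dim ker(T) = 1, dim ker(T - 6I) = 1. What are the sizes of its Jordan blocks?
λ = 0: algebraic multiplicity 1 (exponent in χ_T), largest block size 1 (exponent in m_T), 1 block (geometric multiplicity). This forces block sizes [1].
λ = 6: algebraic multiplicity 3 (exponent in χ_T), largest block size 3 (exponent in m_T), 1 block (geometric multiplicity). This forces block sizes [3].

Jordan blocks: (0, 1), (6, 3)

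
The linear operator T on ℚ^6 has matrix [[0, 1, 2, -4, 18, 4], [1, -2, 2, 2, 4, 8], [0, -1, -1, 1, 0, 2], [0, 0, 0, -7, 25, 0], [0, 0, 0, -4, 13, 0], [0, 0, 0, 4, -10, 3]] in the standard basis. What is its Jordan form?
The characteristic polynomial is det(xI - A) = (x - 3)^3(x + 1)^3, so the eigenvalues are -1 (algebraic multiplicity 3), 3 (algebraic multiplicity 3).

For λ = -1: rank(A + I) = 5, rank((A + I)^2) = 4, rank((A + I)^3) = 3. The eigenspace has dimension 6 - 5 = 1, so there is 1 Jordan block; the rank sequence gives block sizes [3].

For λ = 3: rank(A - 3I) = 4, rank((A - 3I)^2) = 3. The eigenspace has dimension 6 - 4 = 2, so there are 2 Jordan blocks; the rank sequence gives block sizes [2, 1].

Assembling the blocks gives the Jordan form J above.

J = [[-1, 1, 0, 0, 0, 0], [0, -1, 1, 0, 0, 0], [0, 0, -1, 0, 0, 0], [0, 0, 0, 3, 1, 0], [0, 0, 0, 0, 3, 0], [0, 0, 0, 0, 0, 3]]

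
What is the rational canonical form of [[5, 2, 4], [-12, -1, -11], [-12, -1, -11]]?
The invariant factors of A (the non-unit diagonal entries of the Smith normal form of xI - A over ℚ[x]) are x(x + 3)(x + 4), each dividing the next. The characteristic polynomial is their product, x(x + 3)(x + 4).

The rational canonical form is the block-diagonal matrix of companion matrices C(f_i):
R = [[0, 0, 0], [1, 0, -12], [0, 1, -7]].

R = [[0, 0, 0], [1, 0, -12], [0, 1, -7]]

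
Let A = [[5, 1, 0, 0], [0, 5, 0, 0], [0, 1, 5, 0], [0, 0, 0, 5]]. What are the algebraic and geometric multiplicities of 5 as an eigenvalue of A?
The characteristic polynomial is (x - 5)^4, so the factor x - 5 appears with exponent 4: the algebraic multiplicity is 4.

rank(A - 5I) = 1, so the eigenspace has dimension 4 - 1 = 3: the geometric multiplicity is 3.

Since 3 < 4, A is not diagonalizable.

algebraic multiplicity 4, geometric multiplicity 3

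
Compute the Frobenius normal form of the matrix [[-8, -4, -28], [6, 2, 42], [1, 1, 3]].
The invariant factors of A (the non-unit diagonal entries of the Smith normal form of xI - A over ℚ[x]) are x + 4, (x - 5)(x + 4), each dividing the next. The characteristic polynomial is their product, (x - 5)(x + 4)^2.

The rational canonical form is the block-diagonal matrix of companion matrices C(f_i):
R = [[-4, 0, 0], [0, 0, 20], [0, 1, 1]].

R = [[-4, 0, 0], [0, 0, 20], [0, 1, 1]]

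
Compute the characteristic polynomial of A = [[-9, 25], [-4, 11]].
χ_A(x) = (x - 1)^2

xI - A = [[x + 9, -25], [4, x - 11]].

Expanding det(xI - A) along the first row:
det(xI - A) = + (x + 9)·det([[x - 11]]) - (-25)·det([[4]]).

Evaluating gives χ_A(x) = x^2 - 2x + 1 = (x - 1)^2.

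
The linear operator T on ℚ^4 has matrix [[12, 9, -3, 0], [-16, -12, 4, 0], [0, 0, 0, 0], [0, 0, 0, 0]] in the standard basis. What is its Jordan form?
J = [[0, 1, 0, 0], [0, 0, 0, 0], [0, 0, 0, 0], [0, 0, 0, 0]]

The characteristic polynomial is det(xI - A) = x^4, so the eigenvalues are 0 (algebraic multiplicity 4).

For λ = 0: rank(A) = 1, rank(A^2) = 0. The eigenspace has dimension 4 - 1 = 3, so there are 3 Jordan blocks; the rank sequence gives block sizes [2, 1, 1].

Assembling the blocks gives the Jordan form J above.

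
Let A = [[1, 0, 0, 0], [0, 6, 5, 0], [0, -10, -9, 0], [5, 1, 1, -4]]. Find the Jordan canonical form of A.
J = [[-4, 1, 0, 0], [0, -4, 0, 0], [0, 0, 1, 0], [0, 0, 0, 1]]

The characteristic polynomial is det(xI - A) = (x - 1)^2(x + 4)^2, so the eigenvalues are -4 (algebraic multiplicity 2), 1 (algebraic multiplicity 2).

For λ = -4: rank(A + 4I) = 3, rank((A + 4I)^2) = 2. The eigenspace has dimension 4 - 3 = 1, so there is 1 Jordan block; the rank sequence gives block sizes [2].

For λ = 1: rank(A - I) = 2. The eigenspace has dimension 4 - 2 = 2, so there are 2 Jordan blocks; the rank sequence gives block sizes [1, 1].

Assembling the blocks gives the Jordan form J above.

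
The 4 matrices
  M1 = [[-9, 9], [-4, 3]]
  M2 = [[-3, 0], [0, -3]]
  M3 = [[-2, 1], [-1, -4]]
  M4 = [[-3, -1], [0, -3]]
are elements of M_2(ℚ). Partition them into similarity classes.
2 classes: {M1, M3, M4}, {M2}

Characteristic polynomials: χ_{M1} = (x + 3)^2, χ_{M2} = (x + 3)^2, χ_{M3} = (x + 3)^2, χ_{M4} = (x + 3)^2.

{M1, M3, M4}: invariant factors (x + 3)^2.

{M2}: invariant factors x + 3, x + 3.

Matrices are similar if and only if their invariant-factor lists agree; the partition into similarity classes is {M1, M3, M4}, {M2}.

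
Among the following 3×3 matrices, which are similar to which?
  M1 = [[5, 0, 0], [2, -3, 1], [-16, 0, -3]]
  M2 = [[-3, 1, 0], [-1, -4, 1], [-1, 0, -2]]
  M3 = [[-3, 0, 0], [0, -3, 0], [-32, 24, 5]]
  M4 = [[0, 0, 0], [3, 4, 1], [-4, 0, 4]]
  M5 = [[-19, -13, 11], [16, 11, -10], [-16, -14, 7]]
4 classes: {M1, M5}, {M2}, {M3}, {M4}

Characteristic polynomials: χ_{M1} = (x - 5)(x + 3)^2, χ_{M2} = (x + 3)^3, χ_{M3} = (x - 5)(x + 3)^2, χ_{M4} = x(x - 4)^2, χ_{M5} = (x - 5)(x + 3)^2.

{M1, M5}: invariant factors (x - 5)(x + 3)^2.

{M2}: invariant factors (x + 3)^3.

{M3}: invariant factors x + 3, (x - 5)(x + 3).

{M4}: invariant factors x(x - 4)^2.

Matrices are similar if and only if their invariant-factor lists agree; the partition into similarity classes is {M1, M5}, {M2}, {M3}, {M4}.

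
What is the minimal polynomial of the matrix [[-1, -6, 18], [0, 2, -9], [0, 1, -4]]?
m_A(x) = (x + 1)^2

The characteristic polynomial factors as (x + 1)^3. The minimal polynomial is ∏(x - λ)^{k_λ} where k_λ is the size of the largest Jordan block at λ.

For λ = -1: rank(A + I) = 1, and the largest Jordan block has size 2 (the smallest k with rank((A + I)^k) = rank((A + I)^(k+1))).

So m_A(x) = (x + 1)^2.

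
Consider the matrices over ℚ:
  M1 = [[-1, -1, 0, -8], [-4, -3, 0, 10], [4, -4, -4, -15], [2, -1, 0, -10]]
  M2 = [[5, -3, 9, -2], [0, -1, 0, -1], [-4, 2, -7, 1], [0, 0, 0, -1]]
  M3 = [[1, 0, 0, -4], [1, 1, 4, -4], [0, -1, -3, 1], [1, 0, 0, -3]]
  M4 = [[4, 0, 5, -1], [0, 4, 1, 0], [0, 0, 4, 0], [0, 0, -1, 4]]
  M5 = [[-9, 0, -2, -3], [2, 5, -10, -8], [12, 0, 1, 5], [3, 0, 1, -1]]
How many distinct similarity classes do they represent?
Characteristic polynomials: χ_{M1} = (x + 4)^2(x + 5)^2, χ_{M2} = (x + 1)^4, χ_{M3} = (x + 1)^4, χ_{M4} = (x - 4)^4, χ_{M5} = (x - 5)(x + 3)^3.

{M1}: invariant factors (x + 4)^2(x + 5)^2.

{M2, M3}: invariant factors (x + 1)^2, (x + 1)^2.

{M4}: invariant factors x - 4, (x - 4)^3.

{M5}: invariant factors (x - 5)(x + 3)^3.

Matrices are similar if and only if their invariant-factor lists agree; the partition into similarity classes is {M1}, {M2, M3}, {M4}, {M5}.

4 classes: {M1}, {M2, M3}, {M4}, {M5}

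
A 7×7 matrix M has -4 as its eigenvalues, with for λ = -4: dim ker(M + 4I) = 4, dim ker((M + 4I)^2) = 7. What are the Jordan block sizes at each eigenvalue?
Jordan blocks: (-4, 2), (-4, 2), (-4, 2), (-4, 1)

λ = -4: successive nullity increments [4, 3] count blocks of size ≥ k; block sizes are [2, 2, 2, 1].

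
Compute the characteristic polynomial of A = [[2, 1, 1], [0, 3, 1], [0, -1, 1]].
χ_A(x) = (x - 2)^3

xI - A = [[x - 2, -1, -1], [0, x - 3, -1], [0, 1, x - 1]].

Expanding det(xI - A) along the first row:
det(xI - A) = + (x - 2)·det([[x - 3, -1], [1, x - 1]]) - (-1)·det([[0, -1], [0, x - 1]]) + (-1)·det([[0, x - 3], [0, 1]]).

Evaluating gives χ_A(x) = x^3 - 6x^2 + 12x - 8 = (x - 2)^3.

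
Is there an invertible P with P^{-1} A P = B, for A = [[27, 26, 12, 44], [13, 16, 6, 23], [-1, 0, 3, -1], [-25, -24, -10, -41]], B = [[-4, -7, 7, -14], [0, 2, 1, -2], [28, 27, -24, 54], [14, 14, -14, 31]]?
Both have characteristic polynomial (x - 3)^3(x + 4), but the minimal polynomial of A is (x - 3)^3(x + 4) while the minimal polynomial of B is (x - 3)^2(x + 4). The minimal polynomial is a similarity invariant, so A and B are not similar.

No.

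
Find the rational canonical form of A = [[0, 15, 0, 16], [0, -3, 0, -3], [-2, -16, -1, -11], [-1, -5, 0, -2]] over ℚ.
The invariant factors of A (the non-unit diagonal entries of the Smith normal form of xI - A over ℚ[x]) are x + 1, (x + 1)^2(x + 3), each dividing the next. The characteristic polynomial is their product, (x + 1)^3(x + 3).

The rational canonical form is the block-diagonal matrix of companion matrices C(f_i):
R = [[-1, 0, 0, 0], [0, 0, 0, -3], [0, 1, 0, -7], [0, 0, 1, -5]].

R = [[-1, 0, 0, 0], [0, 0, 0, -3], [0, 1, 0, -7], [0, 0, 1, -5]]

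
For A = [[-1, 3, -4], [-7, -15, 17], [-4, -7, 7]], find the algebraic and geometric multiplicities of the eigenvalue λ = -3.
The characteristic polynomial is (x + 3)^3, so the factor x + 3 appears with exponent 3: the algebraic multiplicity is 3.

rank(A + 3I) = 2, so the eigenspace has dimension 3 - 2 = 1: the geometric multiplicity is 1.

Since 1 < 3, A is not diagonalizable.

algebraic multiplicity 3, geometric multiplicity 1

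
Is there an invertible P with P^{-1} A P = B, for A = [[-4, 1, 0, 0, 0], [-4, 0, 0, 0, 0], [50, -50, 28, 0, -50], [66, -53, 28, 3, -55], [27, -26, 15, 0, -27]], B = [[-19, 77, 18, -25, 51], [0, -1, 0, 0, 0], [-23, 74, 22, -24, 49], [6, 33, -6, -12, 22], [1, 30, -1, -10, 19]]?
trace(A) = 0 but trace(B) = 9. The trace is a similarity invariant, so A and B are not similar.

No.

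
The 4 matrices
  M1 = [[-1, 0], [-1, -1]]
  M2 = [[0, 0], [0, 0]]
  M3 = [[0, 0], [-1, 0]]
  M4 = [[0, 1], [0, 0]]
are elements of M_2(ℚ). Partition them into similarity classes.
3 classes: {M1}, {M2}, {M3, M4}

Characteristic polynomials: χ_{M1} = (x + 1)^2, χ_{M2} = x^2, χ_{M3} = x^2, χ_{M4} = x^2.

{M1}: invariant factors (x + 1)^2.

{M2}: invariant factors x, x.

{M3, M4}: invariant factors x^2.

Matrices are similar if and only if their invariant-factor lists agree; the partition into similarity classes is {M1}, {M2}, {M3, M4}.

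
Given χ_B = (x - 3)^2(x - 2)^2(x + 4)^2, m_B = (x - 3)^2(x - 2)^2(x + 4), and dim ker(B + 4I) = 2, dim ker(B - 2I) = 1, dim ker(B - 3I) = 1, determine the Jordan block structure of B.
Jordan blocks: (-4, 1), (-4, 1), (2, 2), (3, 2)

λ = -4: algebraic multiplicity 2 (exponent in χ_B), largest block size 1 (exponent in m_B), 2 blocks (geometric multiplicity). These force block sizes [1, 1].
λ = 2: algebraic multiplicity 2 (exponent in χ_B), largest block size 2 (exponent in m_B), 1 block (geometric multiplicity). This forces block sizes [2].
λ = 3: algebraic multiplicity 2 (exponent in χ_B), largest block size 2 (exponent in m_B), 1 block (geometric multiplicity). This forces block sizes [2].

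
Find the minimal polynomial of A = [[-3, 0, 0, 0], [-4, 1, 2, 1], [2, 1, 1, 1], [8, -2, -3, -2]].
The characteristic polynomial factors as x^3(x + 3). The minimal polynomial is ∏(x - λ)^{k_λ} where k_λ is the size of the largest Jordan block at λ.

For λ = -3: rank(A + 3I) = 3, and the largest Jordan block has size 1 (the smallest k with rank((A + 3I)^k) = rank((A + 3I)^(k+1))).
For λ = 0: rank(A) = 3, and the largest Jordan block has size 3 (the smallest k with rank(A^k) = rank(A^(k+1))).

So m_A(x) = x^3(x + 3).

m_A(x) = x^3(x + 3)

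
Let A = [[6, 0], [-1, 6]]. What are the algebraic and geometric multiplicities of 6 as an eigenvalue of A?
The characteristic polynomial is (x - 6)^2, so the factor x - 6 appears with exponent 2: the algebraic multiplicity is 2.

rank(A - 6I) = 1, so the eigenspace has dimension 2 - 1 = 1: the geometric multiplicity is 1.

Since 1 < 2, A is not diagonalizable.

algebraic multiplicity 2, geometric multiplicity 1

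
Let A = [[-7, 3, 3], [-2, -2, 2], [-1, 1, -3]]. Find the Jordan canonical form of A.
J = [[-4, 1, 0], [0, -4, 0], [0, 0, -4]]

The characteristic polynomial is det(xI - A) = (x + 4)^3, so the eigenvalues are -4 (algebraic multiplicity 3).

For λ = -4: rank(A + 4I) = 1, rank((A + 4I)^2) = 0. The eigenspace has dimension 3 - 1 = 2, so there are 2 Jordan blocks; the rank sequence gives block sizes [2, 1].

Assembling the blocks gives the Jordan form J above.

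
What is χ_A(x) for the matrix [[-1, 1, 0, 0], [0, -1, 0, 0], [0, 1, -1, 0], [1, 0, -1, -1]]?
xI - A = [[x + 1, -1, 0, 0], [0, x + 1, 0, 0], [0, -1, x + 1, 0], [-1, 0, 1, x + 1]].

Expanding det(xI - A) along the first row:
det(xI - A) = + (x + 1)·det([[x + 1, 0, 0], [-1, x + 1, 0], [0, 1, x + 1]]) - (-1)·det([[0, 0, 0], [0, x + 1, 0], [-1, 1, x + 1]]) + (0)·det([[0, x + 1, 0], [0, -1, 0], [-1, 0, x + 1]]) - (0)·det([[0, x + 1, 0], [0, -1, x + 1], [-1, 0, 1]]).

Evaluating gives χ_A(x) = x^4 + 4x^3 + 6x^2 + 4x + 1 = (x + 1)^4.

χ_A(x) = (x + 1)^4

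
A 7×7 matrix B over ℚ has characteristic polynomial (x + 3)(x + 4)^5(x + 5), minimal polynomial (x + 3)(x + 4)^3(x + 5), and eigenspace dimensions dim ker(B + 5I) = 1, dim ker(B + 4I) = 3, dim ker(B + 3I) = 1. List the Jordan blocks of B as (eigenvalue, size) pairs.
Jordan blocks: (-5, 1), (-4, 3), (-4, 1), (-4, 1), (-3, 1)

λ = -5: algebraic multiplicity 1 (exponent in χ_B), largest block size 1 (exponent in m_B), 1 block (geometric multiplicity). This forces block sizes [1].
λ = -4: algebraic multiplicity 5 (exponent in χ_B), largest block size 3 (exponent in m_B), 3 blocks (geometric multiplicity). These force block sizes [3, 1, 1].
λ = -3: algebraic multiplicity 1 (exponent in χ_B), largest block size 1 (exponent in m_B), 1 block (geometric multiplicity). This forces block sizes [1].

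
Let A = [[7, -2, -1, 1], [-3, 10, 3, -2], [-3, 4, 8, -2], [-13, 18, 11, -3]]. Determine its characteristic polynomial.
χ_A(x) = (x - 6)^2(x - 5)^2

xI - A = [[x - 7, 2, 1, -1], [3, x - 10, -3, 2], [3, -4, x - 8, 2], [13, -18, -11, x + 3]].

Expanding det(xI - A) along the first row:
det(xI - A) = + (x - 7)·det([[x - 10, -3, 2], [-4, x - 8, 2], [-18, -11, x + 3]]) - (2)·det([[3, -3, 2], [3, x - 8, 2], [13, -11, x + 3]]) + (1)·det([[3, x - 10, 2], [3, -4, 2], [13, -18, x + 3]]) - (-1)·det([[3, x - 10, -3], [3, -4, x - 8], [13, -18, -11]]).

Evaluating gives χ_A(x) = x^4 - 22x^3 + 181x^2 - 660x + 900 = (x - 6)^2(x - 5)^2.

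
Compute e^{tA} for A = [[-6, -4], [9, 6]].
e^{tA} = [[1 - 6*t, -4*t], [9*t, 6*t + 1]]

A has Jordan form J = [[0, 1], [0, 0]] with A = PJP^{-1}, so e^{tA} = P e^{tJ} P^{-1}.

For a Jordan block J_k(λ), e^{tJ_k(λ)} = e^{λt} · (I + tN + t^2 N^2/2! + ... + t^{k-1} N^{k-1}/(k-1)!) where N is the nilpotent superdiagonal part.

Assembling the blocks and conjugating back gives the entries of e^{tA} as shown above.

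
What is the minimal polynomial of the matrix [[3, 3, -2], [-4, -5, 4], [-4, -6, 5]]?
The characteristic polynomial factors as (x - 1)^3. The minimal polynomial is ∏(x - λ)^{k_λ} where k_λ is the size of the largest Jordan block at λ.

For λ = 1: rank(A - I) = 1, and the largest Jordan block has size 2 (the smallest k with rank((A - I)^k) = rank((A - I)^(k+1))).

So m_A(x) = (x - 1)^2.

m_A(x) = (x - 1)^2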